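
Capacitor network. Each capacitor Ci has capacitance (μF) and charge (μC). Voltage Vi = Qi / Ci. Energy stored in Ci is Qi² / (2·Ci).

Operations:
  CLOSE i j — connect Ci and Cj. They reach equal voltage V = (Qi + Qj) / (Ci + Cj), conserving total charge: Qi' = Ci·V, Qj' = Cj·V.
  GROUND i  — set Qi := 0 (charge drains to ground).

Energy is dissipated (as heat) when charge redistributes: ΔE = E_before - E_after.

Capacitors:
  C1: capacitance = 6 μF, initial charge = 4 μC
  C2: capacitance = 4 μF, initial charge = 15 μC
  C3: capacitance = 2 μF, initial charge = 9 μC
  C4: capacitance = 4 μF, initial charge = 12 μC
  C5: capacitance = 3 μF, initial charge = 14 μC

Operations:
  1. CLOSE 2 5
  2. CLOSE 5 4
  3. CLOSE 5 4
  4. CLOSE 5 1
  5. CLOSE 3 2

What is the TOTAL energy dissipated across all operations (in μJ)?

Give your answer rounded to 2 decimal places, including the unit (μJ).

Answer: 9.89 μJ

Derivation:
Initial: C1(6μF, Q=4μC, V=0.67V), C2(4μF, Q=15μC, V=3.75V), C3(2μF, Q=9μC, V=4.50V), C4(4μF, Q=12μC, V=3.00V), C5(3μF, Q=14μC, V=4.67V)
Op 1: CLOSE 2-5: Q_total=29.00, C_total=7.00, V=4.14; Q2=16.57, Q5=12.43; dissipated=0.720
Op 2: CLOSE 5-4: Q_total=24.43, C_total=7.00, V=3.49; Q5=10.47, Q4=13.96; dissipated=1.120
Op 3: CLOSE 5-4: Q_total=24.43, C_total=7.00, V=3.49; Q5=10.47, Q4=13.96; dissipated=0.000
Op 4: CLOSE 5-1: Q_total=14.47, C_total=9.00, V=1.61; Q5=4.82, Q1=9.65; dissipated=7.970
Op 5: CLOSE 3-2: Q_total=25.57, C_total=6.00, V=4.26; Q3=8.52, Q2=17.05; dissipated=0.085
Total dissipated: 9.895 μJ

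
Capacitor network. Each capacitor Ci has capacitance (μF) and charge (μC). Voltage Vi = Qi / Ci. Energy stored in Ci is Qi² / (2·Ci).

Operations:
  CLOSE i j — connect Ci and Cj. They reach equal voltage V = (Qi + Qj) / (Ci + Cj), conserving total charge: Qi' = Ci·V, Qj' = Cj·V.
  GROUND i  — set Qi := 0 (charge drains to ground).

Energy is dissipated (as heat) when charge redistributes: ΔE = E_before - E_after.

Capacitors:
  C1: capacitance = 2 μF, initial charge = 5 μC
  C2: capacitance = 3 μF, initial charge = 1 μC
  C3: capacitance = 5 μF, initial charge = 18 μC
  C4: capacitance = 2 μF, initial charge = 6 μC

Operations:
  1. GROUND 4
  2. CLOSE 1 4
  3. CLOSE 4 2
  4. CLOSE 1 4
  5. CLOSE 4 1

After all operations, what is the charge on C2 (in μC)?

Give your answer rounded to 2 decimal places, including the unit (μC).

Answer: 2.10 μC

Derivation:
Initial: C1(2μF, Q=5μC, V=2.50V), C2(3μF, Q=1μC, V=0.33V), C3(5μF, Q=18μC, V=3.60V), C4(2μF, Q=6μC, V=3.00V)
Op 1: GROUND 4: Q4=0; energy lost=9.000
Op 2: CLOSE 1-4: Q_total=5.00, C_total=4.00, V=1.25; Q1=2.50, Q4=2.50; dissipated=3.125
Op 3: CLOSE 4-2: Q_total=3.50, C_total=5.00, V=0.70; Q4=1.40, Q2=2.10; dissipated=0.504
Op 4: CLOSE 1-4: Q_total=3.90, C_total=4.00, V=0.97; Q1=1.95, Q4=1.95; dissipated=0.151
Op 5: CLOSE 4-1: Q_total=3.90, C_total=4.00, V=0.97; Q4=1.95, Q1=1.95; dissipated=0.000
Final charges: Q1=1.95, Q2=2.10, Q3=18.00, Q4=1.95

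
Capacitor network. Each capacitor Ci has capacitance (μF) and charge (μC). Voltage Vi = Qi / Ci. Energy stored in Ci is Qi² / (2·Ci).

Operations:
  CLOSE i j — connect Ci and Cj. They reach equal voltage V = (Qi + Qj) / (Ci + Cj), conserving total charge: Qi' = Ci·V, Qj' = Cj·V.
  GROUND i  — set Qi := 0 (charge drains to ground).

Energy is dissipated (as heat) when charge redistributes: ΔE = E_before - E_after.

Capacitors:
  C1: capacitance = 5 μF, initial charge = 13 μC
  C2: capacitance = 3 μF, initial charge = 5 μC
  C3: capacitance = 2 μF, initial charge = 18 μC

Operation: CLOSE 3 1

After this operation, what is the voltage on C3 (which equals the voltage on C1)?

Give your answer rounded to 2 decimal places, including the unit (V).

Initial: C1(5μF, Q=13μC, V=2.60V), C2(3μF, Q=5μC, V=1.67V), C3(2μF, Q=18μC, V=9.00V)
Op 1: CLOSE 3-1: Q_total=31.00, C_total=7.00, V=4.43; Q3=8.86, Q1=22.14; dissipated=29.257

Answer: 4.43 V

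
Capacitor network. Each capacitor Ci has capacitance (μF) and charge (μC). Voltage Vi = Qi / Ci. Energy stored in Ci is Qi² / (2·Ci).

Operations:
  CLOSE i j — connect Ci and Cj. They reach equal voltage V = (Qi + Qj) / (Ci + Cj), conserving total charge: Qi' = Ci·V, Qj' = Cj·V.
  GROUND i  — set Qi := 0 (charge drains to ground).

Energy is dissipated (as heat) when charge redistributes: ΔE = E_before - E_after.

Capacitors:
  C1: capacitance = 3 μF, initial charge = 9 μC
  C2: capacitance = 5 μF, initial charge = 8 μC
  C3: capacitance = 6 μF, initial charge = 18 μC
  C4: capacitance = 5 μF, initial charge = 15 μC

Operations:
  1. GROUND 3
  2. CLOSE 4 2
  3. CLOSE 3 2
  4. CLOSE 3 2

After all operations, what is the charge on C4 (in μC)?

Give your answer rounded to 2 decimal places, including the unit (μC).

Answer: 11.50 μC

Derivation:
Initial: C1(3μF, Q=9μC, V=3.00V), C2(5μF, Q=8μC, V=1.60V), C3(6μF, Q=18μC, V=3.00V), C4(5μF, Q=15μC, V=3.00V)
Op 1: GROUND 3: Q3=0; energy lost=27.000
Op 2: CLOSE 4-2: Q_total=23.00, C_total=10.00, V=2.30; Q4=11.50, Q2=11.50; dissipated=2.450
Op 3: CLOSE 3-2: Q_total=11.50, C_total=11.00, V=1.05; Q3=6.27, Q2=5.23; dissipated=7.214
Op 4: CLOSE 3-2: Q_total=11.50, C_total=11.00, V=1.05; Q3=6.27, Q2=5.23; dissipated=0.000
Final charges: Q1=9.00, Q2=5.23, Q3=6.27, Q4=11.50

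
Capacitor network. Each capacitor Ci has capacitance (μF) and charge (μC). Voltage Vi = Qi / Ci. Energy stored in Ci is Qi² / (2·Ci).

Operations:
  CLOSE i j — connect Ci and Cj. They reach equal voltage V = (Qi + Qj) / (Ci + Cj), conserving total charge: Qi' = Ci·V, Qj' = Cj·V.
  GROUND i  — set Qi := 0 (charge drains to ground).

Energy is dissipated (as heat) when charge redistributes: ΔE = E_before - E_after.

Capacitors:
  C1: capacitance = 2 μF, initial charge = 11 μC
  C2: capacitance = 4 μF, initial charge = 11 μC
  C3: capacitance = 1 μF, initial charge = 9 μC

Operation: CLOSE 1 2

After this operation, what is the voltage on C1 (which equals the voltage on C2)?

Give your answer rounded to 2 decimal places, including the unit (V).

Initial: C1(2μF, Q=11μC, V=5.50V), C2(4μF, Q=11μC, V=2.75V), C3(1μF, Q=9μC, V=9.00V)
Op 1: CLOSE 1-2: Q_total=22.00, C_total=6.00, V=3.67; Q1=7.33, Q2=14.67; dissipated=5.042

Answer: 3.67 V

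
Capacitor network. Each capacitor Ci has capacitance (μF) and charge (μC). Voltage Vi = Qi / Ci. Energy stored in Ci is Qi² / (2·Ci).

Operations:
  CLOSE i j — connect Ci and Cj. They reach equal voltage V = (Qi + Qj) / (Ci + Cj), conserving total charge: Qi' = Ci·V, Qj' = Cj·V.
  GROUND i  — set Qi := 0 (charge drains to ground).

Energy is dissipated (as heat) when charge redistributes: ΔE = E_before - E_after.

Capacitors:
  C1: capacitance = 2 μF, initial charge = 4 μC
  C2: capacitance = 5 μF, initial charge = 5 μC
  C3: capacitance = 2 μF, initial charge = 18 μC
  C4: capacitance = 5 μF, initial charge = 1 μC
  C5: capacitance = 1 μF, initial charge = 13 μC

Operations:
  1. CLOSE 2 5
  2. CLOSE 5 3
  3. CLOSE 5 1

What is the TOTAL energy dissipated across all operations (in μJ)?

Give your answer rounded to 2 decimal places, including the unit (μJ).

Initial: C1(2μF, Q=4μC, V=2.00V), C2(5μF, Q=5μC, V=1.00V), C3(2μF, Q=18μC, V=9.00V), C4(5μF, Q=1μC, V=0.20V), C5(1μF, Q=13μC, V=13.00V)
Op 1: CLOSE 2-5: Q_total=18.00, C_total=6.00, V=3.00; Q2=15.00, Q5=3.00; dissipated=60.000
Op 2: CLOSE 5-3: Q_total=21.00, C_total=3.00, V=7.00; Q5=7.00, Q3=14.00; dissipated=12.000
Op 3: CLOSE 5-1: Q_total=11.00, C_total=3.00, V=3.67; Q5=3.67, Q1=7.33; dissipated=8.333
Total dissipated: 80.333 μJ

Answer: 80.33 μJ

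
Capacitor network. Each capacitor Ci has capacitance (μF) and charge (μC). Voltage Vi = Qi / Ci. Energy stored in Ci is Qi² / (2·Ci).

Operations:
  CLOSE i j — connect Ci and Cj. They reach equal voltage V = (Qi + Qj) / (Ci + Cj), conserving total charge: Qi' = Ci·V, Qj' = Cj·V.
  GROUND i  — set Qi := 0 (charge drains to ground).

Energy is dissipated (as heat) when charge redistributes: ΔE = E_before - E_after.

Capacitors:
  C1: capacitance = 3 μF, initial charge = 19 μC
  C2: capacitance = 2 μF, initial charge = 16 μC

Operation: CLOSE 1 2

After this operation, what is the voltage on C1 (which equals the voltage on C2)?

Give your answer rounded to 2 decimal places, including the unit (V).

Initial: C1(3μF, Q=19μC, V=6.33V), C2(2μF, Q=16μC, V=8.00V)
Op 1: CLOSE 1-2: Q_total=35.00, C_total=5.00, V=7.00; Q1=21.00, Q2=14.00; dissipated=1.667

Answer: 7.00 V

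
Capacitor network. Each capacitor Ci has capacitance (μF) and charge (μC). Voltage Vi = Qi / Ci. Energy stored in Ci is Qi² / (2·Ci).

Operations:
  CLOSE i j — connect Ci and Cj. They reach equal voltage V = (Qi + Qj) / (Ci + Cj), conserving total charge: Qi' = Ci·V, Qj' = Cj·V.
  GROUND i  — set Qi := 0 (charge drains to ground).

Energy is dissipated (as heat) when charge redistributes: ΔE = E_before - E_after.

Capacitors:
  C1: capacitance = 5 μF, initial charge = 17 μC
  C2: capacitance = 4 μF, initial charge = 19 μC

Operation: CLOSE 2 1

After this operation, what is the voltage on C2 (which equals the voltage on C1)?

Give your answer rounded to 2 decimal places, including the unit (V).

Initial: C1(5μF, Q=17μC, V=3.40V), C2(4μF, Q=19μC, V=4.75V)
Op 1: CLOSE 2-1: Q_total=36.00, C_total=9.00, V=4.00; Q2=16.00, Q1=20.00; dissipated=2.025

Answer: 4.00 V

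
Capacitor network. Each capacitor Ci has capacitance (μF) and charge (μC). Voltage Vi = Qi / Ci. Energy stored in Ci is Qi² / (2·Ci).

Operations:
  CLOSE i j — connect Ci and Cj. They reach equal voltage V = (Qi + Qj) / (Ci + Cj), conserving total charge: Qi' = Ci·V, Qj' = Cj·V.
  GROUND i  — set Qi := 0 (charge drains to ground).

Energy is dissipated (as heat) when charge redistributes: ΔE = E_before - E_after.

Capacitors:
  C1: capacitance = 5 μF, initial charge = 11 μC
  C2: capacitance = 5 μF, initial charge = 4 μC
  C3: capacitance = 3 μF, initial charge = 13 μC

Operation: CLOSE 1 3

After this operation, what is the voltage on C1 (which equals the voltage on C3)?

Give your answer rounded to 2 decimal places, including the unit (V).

Initial: C1(5μF, Q=11μC, V=2.20V), C2(5μF, Q=4μC, V=0.80V), C3(3μF, Q=13μC, V=4.33V)
Op 1: CLOSE 1-3: Q_total=24.00, C_total=8.00, V=3.00; Q1=15.00, Q3=9.00; dissipated=4.267

Answer: 3.00 V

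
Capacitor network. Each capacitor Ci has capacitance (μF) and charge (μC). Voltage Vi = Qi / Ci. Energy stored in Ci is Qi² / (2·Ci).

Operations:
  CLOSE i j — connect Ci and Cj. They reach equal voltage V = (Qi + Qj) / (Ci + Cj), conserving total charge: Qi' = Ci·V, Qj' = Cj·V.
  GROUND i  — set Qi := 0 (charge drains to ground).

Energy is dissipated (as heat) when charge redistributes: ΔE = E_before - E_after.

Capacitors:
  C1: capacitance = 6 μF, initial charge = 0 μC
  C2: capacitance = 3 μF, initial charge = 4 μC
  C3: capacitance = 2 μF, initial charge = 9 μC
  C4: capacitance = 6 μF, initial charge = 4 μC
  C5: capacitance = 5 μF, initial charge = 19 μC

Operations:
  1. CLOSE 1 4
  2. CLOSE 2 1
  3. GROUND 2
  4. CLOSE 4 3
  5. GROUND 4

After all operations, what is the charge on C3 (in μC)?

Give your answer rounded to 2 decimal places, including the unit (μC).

Initial: C1(6μF, Q=0μC, V=0.00V), C2(3μF, Q=4μC, V=1.33V), C3(2μF, Q=9μC, V=4.50V), C4(6μF, Q=4μC, V=0.67V), C5(5μF, Q=19μC, V=3.80V)
Op 1: CLOSE 1-4: Q_total=4.00, C_total=12.00, V=0.33; Q1=2.00, Q4=2.00; dissipated=0.667
Op 2: CLOSE 2-1: Q_total=6.00, C_total=9.00, V=0.67; Q2=2.00, Q1=4.00; dissipated=1.000
Op 3: GROUND 2: Q2=0; energy lost=0.667
Op 4: CLOSE 4-3: Q_total=11.00, C_total=8.00, V=1.38; Q4=8.25, Q3=2.75; dissipated=13.021
Op 5: GROUND 4: Q4=0; energy lost=5.672
Final charges: Q1=4.00, Q2=0.00, Q3=2.75, Q4=0.00, Q5=19.00

Answer: 2.75 μC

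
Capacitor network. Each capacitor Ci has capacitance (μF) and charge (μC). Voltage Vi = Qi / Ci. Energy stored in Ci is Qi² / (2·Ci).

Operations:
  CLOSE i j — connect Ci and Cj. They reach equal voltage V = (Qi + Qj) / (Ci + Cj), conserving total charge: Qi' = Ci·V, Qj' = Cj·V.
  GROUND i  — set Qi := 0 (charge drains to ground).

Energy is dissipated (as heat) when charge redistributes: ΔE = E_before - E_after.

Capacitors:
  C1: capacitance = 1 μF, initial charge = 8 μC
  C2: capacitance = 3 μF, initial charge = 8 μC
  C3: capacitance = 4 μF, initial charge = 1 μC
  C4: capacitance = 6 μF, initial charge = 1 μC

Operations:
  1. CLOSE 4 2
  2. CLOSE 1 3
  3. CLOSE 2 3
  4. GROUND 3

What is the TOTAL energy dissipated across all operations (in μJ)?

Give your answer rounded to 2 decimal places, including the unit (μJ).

Answer: 35.07 μJ

Derivation:
Initial: C1(1μF, Q=8μC, V=8.00V), C2(3μF, Q=8μC, V=2.67V), C3(4μF, Q=1μC, V=0.25V), C4(6μF, Q=1μC, V=0.17V)
Op 1: CLOSE 4-2: Q_total=9.00, C_total=9.00, V=1.00; Q4=6.00, Q2=3.00; dissipated=6.250
Op 2: CLOSE 1-3: Q_total=9.00, C_total=5.00, V=1.80; Q1=1.80, Q3=7.20; dissipated=24.025
Op 3: CLOSE 2-3: Q_total=10.20, C_total=7.00, V=1.46; Q2=4.37, Q3=5.83; dissipated=0.549
Op 4: GROUND 3: Q3=0; energy lost=4.247
Total dissipated: 35.070 μJ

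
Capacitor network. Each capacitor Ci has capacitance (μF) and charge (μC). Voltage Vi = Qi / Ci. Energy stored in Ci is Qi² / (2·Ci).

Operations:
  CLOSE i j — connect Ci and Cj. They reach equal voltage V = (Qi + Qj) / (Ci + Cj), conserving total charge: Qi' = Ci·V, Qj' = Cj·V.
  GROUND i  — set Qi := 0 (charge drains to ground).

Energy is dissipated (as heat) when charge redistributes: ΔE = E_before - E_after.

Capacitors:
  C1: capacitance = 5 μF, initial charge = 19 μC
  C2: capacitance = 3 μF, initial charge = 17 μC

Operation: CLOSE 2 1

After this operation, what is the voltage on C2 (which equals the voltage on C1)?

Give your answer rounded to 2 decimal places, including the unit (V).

Answer: 4.50 V

Derivation:
Initial: C1(5μF, Q=19μC, V=3.80V), C2(3μF, Q=17μC, V=5.67V)
Op 1: CLOSE 2-1: Q_total=36.00, C_total=8.00, V=4.50; Q2=13.50, Q1=22.50; dissipated=3.267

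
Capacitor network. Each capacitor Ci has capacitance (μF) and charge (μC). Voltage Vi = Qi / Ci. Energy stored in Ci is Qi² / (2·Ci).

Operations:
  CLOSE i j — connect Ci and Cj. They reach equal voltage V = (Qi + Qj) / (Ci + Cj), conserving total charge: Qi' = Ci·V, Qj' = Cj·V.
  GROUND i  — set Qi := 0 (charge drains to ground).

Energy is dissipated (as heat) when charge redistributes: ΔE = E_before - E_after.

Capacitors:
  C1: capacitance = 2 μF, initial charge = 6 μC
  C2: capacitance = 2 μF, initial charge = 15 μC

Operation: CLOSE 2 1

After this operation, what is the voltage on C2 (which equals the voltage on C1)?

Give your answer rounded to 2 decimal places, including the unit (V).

Answer: 5.25 V

Derivation:
Initial: C1(2μF, Q=6μC, V=3.00V), C2(2μF, Q=15μC, V=7.50V)
Op 1: CLOSE 2-1: Q_total=21.00, C_total=4.00, V=5.25; Q2=10.50, Q1=10.50; dissipated=10.125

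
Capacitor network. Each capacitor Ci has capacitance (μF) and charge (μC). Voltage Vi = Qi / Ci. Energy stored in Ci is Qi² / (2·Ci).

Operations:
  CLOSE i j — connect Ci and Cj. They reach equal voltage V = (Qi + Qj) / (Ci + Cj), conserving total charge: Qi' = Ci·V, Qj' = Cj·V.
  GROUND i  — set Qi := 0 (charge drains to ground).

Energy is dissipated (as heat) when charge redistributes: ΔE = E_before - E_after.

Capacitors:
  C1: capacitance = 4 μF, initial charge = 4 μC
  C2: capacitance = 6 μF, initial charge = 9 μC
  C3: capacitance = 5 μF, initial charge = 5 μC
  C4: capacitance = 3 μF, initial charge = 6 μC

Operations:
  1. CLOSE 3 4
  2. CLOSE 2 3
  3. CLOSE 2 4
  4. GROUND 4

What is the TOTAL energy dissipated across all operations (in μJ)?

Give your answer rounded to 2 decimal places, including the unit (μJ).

Answer: 3.99 μJ

Derivation:
Initial: C1(4μF, Q=4μC, V=1.00V), C2(6μF, Q=9μC, V=1.50V), C3(5μF, Q=5μC, V=1.00V), C4(3μF, Q=6μC, V=2.00V)
Op 1: CLOSE 3-4: Q_total=11.00, C_total=8.00, V=1.38; Q3=6.88, Q4=4.12; dissipated=0.938
Op 2: CLOSE 2-3: Q_total=15.88, C_total=11.00, V=1.44; Q2=8.66, Q3=7.22; dissipated=0.021
Op 3: CLOSE 2-4: Q_total=12.78, C_total=9.00, V=1.42; Q2=8.52, Q4=4.26; dissipated=0.005
Op 4: GROUND 4: Q4=0; energy lost=3.027
Total dissipated: 3.990 μJ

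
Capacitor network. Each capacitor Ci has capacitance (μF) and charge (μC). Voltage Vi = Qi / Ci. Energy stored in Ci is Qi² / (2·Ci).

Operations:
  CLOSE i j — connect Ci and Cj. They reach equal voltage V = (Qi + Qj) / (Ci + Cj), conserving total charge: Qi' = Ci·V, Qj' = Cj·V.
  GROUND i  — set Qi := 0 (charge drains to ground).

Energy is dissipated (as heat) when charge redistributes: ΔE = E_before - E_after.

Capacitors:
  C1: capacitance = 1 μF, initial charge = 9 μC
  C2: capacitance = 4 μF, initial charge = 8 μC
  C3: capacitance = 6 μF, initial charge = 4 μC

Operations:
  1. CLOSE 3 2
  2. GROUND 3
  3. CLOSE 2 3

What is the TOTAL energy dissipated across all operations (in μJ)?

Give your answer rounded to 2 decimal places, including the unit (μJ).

Initial: C1(1μF, Q=9μC, V=9.00V), C2(4μF, Q=8μC, V=2.00V), C3(6μF, Q=4μC, V=0.67V)
Op 1: CLOSE 3-2: Q_total=12.00, C_total=10.00, V=1.20; Q3=7.20, Q2=4.80; dissipated=2.133
Op 2: GROUND 3: Q3=0; energy lost=4.320
Op 3: CLOSE 2-3: Q_total=4.80, C_total=10.00, V=0.48; Q2=1.92, Q3=2.88; dissipated=1.728
Total dissipated: 8.181 μJ

Answer: 8.18 μJ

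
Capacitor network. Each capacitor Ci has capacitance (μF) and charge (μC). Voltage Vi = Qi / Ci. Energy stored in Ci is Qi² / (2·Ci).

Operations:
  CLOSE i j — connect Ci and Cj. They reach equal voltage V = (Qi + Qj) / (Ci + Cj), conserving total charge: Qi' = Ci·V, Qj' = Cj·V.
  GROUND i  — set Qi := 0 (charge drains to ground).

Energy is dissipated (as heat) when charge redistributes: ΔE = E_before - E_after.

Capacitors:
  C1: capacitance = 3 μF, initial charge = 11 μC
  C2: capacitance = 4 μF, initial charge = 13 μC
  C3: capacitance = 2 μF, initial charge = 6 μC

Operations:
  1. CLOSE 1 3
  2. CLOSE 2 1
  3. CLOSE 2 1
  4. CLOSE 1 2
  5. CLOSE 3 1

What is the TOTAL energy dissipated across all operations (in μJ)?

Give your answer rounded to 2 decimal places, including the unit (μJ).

Initial: C1(3μF, Q=11μC, V=3.67V), C2(4μF, Q=13μC, V=3.25V), C3(2μF, Q=6μC, V=3.00V)
Op 1: CLOSE 1-3: Q_total=17.00, C_total=5.00, V=3.40; Q1=10.20, Q3=6.80; dissipated=0.267
Op 2: CLOSE 2-1: Q_total=23.20, C_total=7.00, V=3.31; Q2=13.26, Q1=9.94; dissipated=0.019
Op 3: CLOSE 2-1: Q_total=23.20, C_total=7.00, V=3.31; Q2=13.26, Q1=9.94; dissipated=0.000
Op 4: CLOSE 1-2: Q_total=23.20, C_total=7.00, V=3.31; Q1=9.94, Q2=13.26; dissipated=0.000
Op 5: CLOSE 3-1: Q_total=16.74, C_total=5.00, V=3.35; Q3=6.70, Q1=10.05; dissipated=0.004
Total dissipated: 0.290 μJ

Answer: 0.29 μJ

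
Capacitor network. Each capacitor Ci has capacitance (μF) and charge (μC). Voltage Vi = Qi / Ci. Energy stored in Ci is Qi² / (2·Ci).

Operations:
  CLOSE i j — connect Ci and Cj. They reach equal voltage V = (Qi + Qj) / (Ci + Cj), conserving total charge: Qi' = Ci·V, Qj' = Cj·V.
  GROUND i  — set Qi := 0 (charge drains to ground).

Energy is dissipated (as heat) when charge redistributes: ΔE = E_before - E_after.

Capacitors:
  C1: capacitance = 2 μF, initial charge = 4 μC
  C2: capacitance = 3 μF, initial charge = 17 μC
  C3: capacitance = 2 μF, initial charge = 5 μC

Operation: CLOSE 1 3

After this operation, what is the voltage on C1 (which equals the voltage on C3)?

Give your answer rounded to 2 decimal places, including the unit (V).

Answer: 2.25 V

Derivation:
Initial: C1(2μF, Q=4μC, V=2.00V), C2(3μF, Q=17μC, V=5.67V), C3(2μF, Q=5μC, V=2.50V)
Op 1: CLOSE 1-3: Q_total=9.00, C_total=4.00, V=2.25; Q1=4.50, Q3=4.50; dissipated=0.125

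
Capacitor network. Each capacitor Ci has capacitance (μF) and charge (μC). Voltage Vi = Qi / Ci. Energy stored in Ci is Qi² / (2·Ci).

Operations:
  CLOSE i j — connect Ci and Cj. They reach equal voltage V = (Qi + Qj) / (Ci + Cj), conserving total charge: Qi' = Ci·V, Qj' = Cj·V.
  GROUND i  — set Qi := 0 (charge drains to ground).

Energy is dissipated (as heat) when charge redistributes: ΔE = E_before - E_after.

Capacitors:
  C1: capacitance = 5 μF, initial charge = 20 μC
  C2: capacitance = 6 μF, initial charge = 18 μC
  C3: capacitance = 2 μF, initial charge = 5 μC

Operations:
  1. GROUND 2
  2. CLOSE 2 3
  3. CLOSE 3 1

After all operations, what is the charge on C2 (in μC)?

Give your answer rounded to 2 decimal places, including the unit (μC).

Answer: 3.75 μC

Derivation:
Initial: C1(5μF, Q=20μC, V=4.00V), C2(6μF, Q=18μC, V=3.00V), C3(2μF, Q=5μC, V=2.50V)
Op 1: GROUND 2: Q2=0; energy lost=27.000
Op 2: CLOSE 2-3: Q_total=5.00, C_total=8.00, V=0.62; Q2=3.75, Q3=1.25; dissipated=4.688
Op 3: CLOSE 3-1: Q_total=21.25, C_total=7.00, V=3.04; Q3=6.07, Q1=15.18; dissipated=8.136
Final charges: Q1=15.18, Q2=3.75, Q3=6.07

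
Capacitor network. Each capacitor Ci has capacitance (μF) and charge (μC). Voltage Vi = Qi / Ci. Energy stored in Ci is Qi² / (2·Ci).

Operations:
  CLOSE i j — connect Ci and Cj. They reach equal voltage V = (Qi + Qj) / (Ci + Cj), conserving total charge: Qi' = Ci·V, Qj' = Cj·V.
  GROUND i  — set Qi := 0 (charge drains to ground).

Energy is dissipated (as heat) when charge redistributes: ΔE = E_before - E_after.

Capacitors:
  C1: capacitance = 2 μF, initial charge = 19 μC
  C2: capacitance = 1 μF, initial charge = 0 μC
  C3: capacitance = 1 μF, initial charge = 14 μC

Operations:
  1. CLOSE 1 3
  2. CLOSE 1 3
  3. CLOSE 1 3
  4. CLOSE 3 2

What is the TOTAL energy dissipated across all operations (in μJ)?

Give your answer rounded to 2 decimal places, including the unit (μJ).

Answer: 37.00 μJ

Derivation:
Initial: C1(2μF, Q=19μC, V=9.50V), C2(1μF, Q=0μC, V=0.00V), C3(1μF, Q=14μC, V=14.00V)
Op 1: CLOSE 1-3: Q_total=33.00, C_total=3.00, V=11.00; Q1=22.00, Q3=11.00; dissipated=6.750
Op 2: CLOSE 1-3: Q_total=33.00, C_total=3.00, V=11.00; Q1=22.00, Q3=11.00; dissipated=0.000
Op 3: CLOSE 1-3: Q_total=33.00, C_total=3.00, V=11.00; Q1=22.00, Q3=11.00; dissipated=0.000
Op 4: CLOSE 3-2: Q_total=11.00, C_total=2.00, V=5.50; Q3=5.50, Q2=5.50; dissipated=30.250
Total dissipated: 37.000 μJ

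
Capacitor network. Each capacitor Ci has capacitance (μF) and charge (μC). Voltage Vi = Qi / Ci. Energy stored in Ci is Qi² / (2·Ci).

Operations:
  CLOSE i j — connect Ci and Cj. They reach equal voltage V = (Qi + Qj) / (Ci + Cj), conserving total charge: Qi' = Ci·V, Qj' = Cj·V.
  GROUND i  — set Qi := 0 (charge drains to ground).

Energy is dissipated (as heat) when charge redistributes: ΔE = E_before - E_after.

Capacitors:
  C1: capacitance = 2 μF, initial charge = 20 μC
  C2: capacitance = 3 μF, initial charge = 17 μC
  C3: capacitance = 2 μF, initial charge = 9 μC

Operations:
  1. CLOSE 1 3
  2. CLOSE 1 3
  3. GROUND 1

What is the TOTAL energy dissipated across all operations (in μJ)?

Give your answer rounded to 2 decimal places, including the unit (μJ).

Initial: C1(2μF, Q=20μC, V=10.00V), C2(3μF, Q=17μC, V=5.67V), C3(2μF, Q=9μC, V=4.50V)
Op 1: CLOSE 1-3: Q_total=29.00, C_total=4.00, V=7.25; Q1=14.50, Q3=14.50; dissipated=15.125
Op 2: CLOSE 1-3: Q_total=29.00, C_total=4.00, V=7.25; Q1=14.50, Q3=14.50; dissipated=0.000
Op 3: GROUND 1: Q1=0; energy lost=52.562
Total dissipated: 67.688 μJ

Answer: 67.69 μJ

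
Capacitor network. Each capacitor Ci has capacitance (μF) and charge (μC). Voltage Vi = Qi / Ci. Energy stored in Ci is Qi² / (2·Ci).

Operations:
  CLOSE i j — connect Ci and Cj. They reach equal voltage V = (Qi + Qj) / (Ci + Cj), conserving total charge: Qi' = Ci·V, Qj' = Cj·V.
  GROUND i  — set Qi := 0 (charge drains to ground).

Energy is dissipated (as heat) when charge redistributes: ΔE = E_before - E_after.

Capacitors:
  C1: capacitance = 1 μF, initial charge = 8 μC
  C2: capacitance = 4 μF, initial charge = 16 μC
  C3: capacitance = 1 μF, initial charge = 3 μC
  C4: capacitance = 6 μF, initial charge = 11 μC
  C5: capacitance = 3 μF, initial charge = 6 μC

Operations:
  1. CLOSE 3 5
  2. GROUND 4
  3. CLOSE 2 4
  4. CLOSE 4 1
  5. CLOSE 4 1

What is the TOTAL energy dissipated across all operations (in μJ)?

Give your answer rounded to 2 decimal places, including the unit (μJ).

Initial: C1(1μF, Q=8μC, V=8.00V), C2(4μF, Q=16μC, V=4.00V), C3(1μF, Q=3μC, V=3.00V), C4(6μF, Q=11μC, V=1.83V), C5(3μF, Q=6μC, V=2.00V)
Op 1: CLOSE 3-5: Q_total=9.00, C_total=4.00, V=2.25; Q3=2.25, Q5=6.75; dissipated=0.375
Op 2: GROUND 4: Q4=0; energy lost=10.083
Op 3: CLOSE 2-4: Q_total=16.00, C_total=10.00, V=1.60; Q2=6.40, Q4=9.60; dissipated=19.200
Op 4: CLOSE 4-1: Q_total=17.60, C_total=7.00, V=2.51; Q4=15.09, Q1=2.51; dissipated=17.554
Op 5: CLOSE 4-1: Q_total=17.60, C_total=7.00, V=2.51; Q4=15.09, Q1=2.51; dissipated=0.000
Total dissipated: 47.213 μJ

Answer: 47.21 μJ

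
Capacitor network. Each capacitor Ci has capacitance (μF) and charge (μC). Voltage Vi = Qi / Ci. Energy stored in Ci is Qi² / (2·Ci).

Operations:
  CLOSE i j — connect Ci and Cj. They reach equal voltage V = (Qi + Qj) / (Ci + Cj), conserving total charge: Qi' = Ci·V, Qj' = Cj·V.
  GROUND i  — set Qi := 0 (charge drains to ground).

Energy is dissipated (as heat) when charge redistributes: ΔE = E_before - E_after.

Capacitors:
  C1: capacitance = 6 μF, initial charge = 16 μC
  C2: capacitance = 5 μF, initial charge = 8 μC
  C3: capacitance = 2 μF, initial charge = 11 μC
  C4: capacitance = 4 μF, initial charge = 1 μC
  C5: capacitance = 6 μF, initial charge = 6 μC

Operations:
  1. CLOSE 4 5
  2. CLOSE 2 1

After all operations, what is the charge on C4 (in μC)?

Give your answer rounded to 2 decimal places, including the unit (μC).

Initial: C1(6μF, Q=16μC, V=2.67V), C2(5μF, Q=8μC, V=1.60V), C3(2μF, Q=11μC, V=5.50V), C4(4μF, Q=1μC, V=0.25V), C5(6μF, Q=6μC, V=1.00V)
Op 1: CLOSE 4-5: Q_total=7.00, C_total=10.00, V=0.70; Q4=2.80, Q5=4.20; dissipated=0.675
Op 2: CLOSE 2-1: Q_total=24.00, C_total=11.00, V=2.18; Q2=10.91, Q1=13.09; dissipated=1.552
Final charges: Q1=13.09, Q2=10.91, Q3=11.00, Q4=2.80, Q5=4.20

Answer: 2.80 μC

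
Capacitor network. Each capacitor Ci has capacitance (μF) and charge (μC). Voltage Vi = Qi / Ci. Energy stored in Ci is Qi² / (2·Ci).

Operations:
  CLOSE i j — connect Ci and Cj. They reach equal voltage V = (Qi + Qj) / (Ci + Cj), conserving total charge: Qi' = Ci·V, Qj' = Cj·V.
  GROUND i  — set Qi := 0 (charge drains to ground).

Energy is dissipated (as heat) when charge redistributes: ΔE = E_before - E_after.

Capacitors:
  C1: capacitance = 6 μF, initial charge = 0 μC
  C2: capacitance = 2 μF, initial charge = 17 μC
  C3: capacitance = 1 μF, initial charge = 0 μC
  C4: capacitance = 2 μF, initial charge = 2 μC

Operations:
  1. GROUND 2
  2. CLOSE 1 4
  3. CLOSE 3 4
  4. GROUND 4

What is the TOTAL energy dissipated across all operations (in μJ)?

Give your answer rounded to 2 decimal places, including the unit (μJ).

Initial: C1(6μF, Q=0μC, V=0.00V), C2(2μF, Q=17μC, V=8.50V), C3(1μF, Q=0μC, V=0.00V), C4(2μF, Q=2μC, V=1.00V)
Op 1: GROUND 2: Q2=0; energy lost=72.250
Op 2: CLOSE 1-4: Q_total=2.00, C_total=8.00, V=0.25; Q1=1.50, Q4=0.50; dissipated=0.750
Op 3: CLOSE 3-4: Q_total=0.50, C_total=3.00, V=0.17; Q3=0.17, Q4=0.33; dissipated=0.021
Op 4: GROUND 4: Q4=0; energy lost=0.028
Total dissipated: 73.049 μJ

Answer: 73.05 μJ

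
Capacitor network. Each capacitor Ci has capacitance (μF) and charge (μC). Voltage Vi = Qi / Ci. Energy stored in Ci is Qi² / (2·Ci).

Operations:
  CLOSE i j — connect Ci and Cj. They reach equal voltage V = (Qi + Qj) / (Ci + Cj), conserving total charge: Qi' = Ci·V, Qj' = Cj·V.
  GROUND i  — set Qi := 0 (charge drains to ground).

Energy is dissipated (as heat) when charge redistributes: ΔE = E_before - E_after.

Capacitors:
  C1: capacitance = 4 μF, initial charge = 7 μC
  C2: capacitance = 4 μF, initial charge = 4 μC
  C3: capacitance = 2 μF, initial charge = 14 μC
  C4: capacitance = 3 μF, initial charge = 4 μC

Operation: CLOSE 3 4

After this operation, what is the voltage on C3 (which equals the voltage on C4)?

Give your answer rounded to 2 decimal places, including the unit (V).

Answer: 3.60 V

Derivation:
Initial: C1(4μF, Q=7μC, V=1.75V), C2(4μF, Q=4μC, V=1.00V), C3(2μF, Q=14μC, V=7.00V), C4(3μF, Q=4μC, V=1.33V)
Op 1: CLOSE 3-4: Q_total=18.00, C_total=5.00, V=3.60; Q3=7.20, Q4=10.80; dissipated=19.267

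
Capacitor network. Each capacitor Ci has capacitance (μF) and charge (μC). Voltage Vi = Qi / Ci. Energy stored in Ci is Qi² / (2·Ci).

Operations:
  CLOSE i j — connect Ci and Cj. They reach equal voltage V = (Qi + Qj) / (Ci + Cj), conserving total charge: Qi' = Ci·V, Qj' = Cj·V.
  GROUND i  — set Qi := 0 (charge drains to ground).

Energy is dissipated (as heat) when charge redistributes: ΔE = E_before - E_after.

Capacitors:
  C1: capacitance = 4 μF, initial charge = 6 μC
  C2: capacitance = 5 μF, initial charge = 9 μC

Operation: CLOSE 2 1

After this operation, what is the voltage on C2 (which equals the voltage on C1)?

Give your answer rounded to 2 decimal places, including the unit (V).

Initial: C1(4μF, Q=6μC, V=1.50V), C2(5μF, Q=9μC, V=1.80V)
Op 1: CLOSE 2-1: Q_total=15.00, C_total=9.00, V=1.67; Q2=8.33, Q1=6.67; dissipated=0.100

Answer: 1.67 V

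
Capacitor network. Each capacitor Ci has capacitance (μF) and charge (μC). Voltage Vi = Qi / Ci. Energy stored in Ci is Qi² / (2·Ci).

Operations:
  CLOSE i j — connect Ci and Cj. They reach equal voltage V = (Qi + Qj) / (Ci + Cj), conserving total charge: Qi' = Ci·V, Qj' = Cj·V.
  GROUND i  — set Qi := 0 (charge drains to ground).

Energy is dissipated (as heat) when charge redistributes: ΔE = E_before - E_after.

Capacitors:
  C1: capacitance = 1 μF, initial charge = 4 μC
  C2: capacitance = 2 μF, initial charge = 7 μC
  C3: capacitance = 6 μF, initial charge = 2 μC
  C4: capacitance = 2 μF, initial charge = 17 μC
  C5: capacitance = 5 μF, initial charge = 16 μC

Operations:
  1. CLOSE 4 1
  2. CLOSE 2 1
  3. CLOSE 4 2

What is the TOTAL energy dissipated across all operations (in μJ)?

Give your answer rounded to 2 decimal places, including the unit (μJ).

Initial: C1(1μF, Q=4μC, V=4.00V), C2(2μF, Q=7μC, V=3.50V), C3(6μF, Q=2μC, V=0.33V), C4(2μF, Q=17μC, V=8.50V), C5(5μF, Q=16μC, V=3.20V)
Op 1: CLOSE 4-1: Q_total=21.00, C_total=3.00, V=7.00; Q4=14.00, Q1=7.00; dissipated=6.750
Op 2: CLOSE 2-1: Q_total=14.00, C_total=3.00, V=4.67; Q2=9.33, Q1=4.67; dissipated=4.083
Op 3: CLOSE 4-2: Q_total=23.33, C_total=4.00, V=5.83; Q4=11.67, Q2=11.67; dissipated=2.722
Total dissipated: 13.556 μJ

Answer: 13.56 μJ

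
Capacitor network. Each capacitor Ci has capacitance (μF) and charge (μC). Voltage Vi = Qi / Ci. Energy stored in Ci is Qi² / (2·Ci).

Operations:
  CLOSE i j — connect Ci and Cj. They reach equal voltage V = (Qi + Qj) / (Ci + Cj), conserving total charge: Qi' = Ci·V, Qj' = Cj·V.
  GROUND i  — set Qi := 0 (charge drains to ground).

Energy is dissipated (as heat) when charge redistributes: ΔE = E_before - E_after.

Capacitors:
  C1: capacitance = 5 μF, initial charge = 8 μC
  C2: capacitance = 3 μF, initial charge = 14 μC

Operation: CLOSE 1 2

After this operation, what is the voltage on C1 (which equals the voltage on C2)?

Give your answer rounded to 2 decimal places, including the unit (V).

Answer: 2.75 V

Derivation:
Initial: C1(5μF, Q=8μC, V=1.60V), C2(3μF, Q=14μC, V=4.67V)
Op 1: CLOSE 1-2: Q_total=22.00, C_total=8.00, V=2.75; Q1=13.75, Q2=8.25; dissipated=8.817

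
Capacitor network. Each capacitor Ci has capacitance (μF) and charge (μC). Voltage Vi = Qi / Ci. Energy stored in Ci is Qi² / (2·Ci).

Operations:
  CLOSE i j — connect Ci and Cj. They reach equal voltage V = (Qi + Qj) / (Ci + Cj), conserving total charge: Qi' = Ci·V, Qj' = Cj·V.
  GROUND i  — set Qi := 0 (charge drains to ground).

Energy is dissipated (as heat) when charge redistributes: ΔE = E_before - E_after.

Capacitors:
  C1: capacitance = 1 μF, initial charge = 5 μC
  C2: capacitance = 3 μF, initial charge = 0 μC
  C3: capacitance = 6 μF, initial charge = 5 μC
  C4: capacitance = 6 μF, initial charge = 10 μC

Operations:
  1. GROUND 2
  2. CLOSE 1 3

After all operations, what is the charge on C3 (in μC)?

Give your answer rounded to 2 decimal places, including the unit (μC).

Initial: C1(1μF, Q=5μC, V=5.00V), C2(3μF, Q=0μC, V=0.00V), C3(6μF, Q=5μC, V=0.83V), C4(6μF, Q=10μC, V=1.67V)
Op 1: GROUND 2: Q2=0; energy lost=0.000
Op 2: CLOSE 1-3: Q_total=10.00, C_total=7.00, V=1.43; Q1=1.43, Q3=8.57; dissipated=7.440
Final charges: Q1=1.43, Q2=0.00, Q3=8.57, Q4=10.00

Answer: 8.57 μC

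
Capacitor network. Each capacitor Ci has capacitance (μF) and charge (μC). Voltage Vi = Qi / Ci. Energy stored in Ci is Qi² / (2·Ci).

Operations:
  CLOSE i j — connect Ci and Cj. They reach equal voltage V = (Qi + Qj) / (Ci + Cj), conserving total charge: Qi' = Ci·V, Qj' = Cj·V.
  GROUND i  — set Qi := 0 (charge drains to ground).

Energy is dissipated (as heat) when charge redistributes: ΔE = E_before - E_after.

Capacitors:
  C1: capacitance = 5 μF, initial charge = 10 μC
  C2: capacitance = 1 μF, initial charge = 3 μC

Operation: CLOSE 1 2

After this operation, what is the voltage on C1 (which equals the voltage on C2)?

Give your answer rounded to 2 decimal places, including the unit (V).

Answer: 2.17 V

Derivation:
Initial: C1(5μF, Q=10μC, V=2.00V), C2(1μF, Q=3μC, V=3.00V)
Op 1: CLOSE 1-2: Q_total=13.00, C_total=6.00, V=2.17; Q1=10.83, Q2=2.17; dissipated=0.417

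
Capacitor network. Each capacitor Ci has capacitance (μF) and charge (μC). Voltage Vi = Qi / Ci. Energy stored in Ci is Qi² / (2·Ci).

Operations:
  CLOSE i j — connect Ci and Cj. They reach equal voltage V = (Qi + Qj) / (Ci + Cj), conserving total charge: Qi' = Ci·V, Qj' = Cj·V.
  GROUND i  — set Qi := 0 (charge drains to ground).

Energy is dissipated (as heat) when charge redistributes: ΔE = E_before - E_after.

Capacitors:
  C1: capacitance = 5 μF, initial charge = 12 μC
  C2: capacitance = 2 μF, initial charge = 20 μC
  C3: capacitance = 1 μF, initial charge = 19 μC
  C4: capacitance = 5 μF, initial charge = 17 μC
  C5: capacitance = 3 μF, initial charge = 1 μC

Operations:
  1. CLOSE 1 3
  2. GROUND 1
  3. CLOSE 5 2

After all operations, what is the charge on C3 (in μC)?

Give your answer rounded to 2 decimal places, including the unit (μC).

Answer: 5.17 μC

Derivation:
Initial: C1(5μF, Q=12μC, V=2.40V), C2(2μF, Q=20μC, V=10.00V), C3(1μF, Q=19μC, V=19.00V), C4(5μF, Q=17μC, V=3.40V), C5(3μF, Q=1μC, V=0.33V)
Op 1: CLOSE 1-3: Q_total=31.00, C_total=6.00, V=5.17; Q1=25.83, Q3=5.17; dissipated=114.817
Op 2: GROUND 1: Q1=0; energy lost=66.736
Op 3: CLOSE 5-2: Q_total=21.00, C_total=5.00, V=4.20; Q5=12.60, Q2=8.40; dissipated=56.067
Final charges: Q1=0.00, Q2=8.40, Q3=5.17, Q4=17.00, Q5=12.60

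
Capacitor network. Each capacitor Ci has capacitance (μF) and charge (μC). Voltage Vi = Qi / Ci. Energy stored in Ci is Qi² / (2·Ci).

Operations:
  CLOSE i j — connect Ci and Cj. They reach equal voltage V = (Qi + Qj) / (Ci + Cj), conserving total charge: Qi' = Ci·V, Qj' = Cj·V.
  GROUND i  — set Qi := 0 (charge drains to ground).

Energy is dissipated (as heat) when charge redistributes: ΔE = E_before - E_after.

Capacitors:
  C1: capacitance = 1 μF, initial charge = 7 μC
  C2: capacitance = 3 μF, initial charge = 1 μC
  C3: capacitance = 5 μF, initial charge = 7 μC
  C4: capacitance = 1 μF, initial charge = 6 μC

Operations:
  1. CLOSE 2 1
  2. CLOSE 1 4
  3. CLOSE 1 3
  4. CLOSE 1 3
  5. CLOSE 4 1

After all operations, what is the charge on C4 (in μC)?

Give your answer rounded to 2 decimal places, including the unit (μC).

Initial: C1(1μF, Q=7μC, V=7.00V), C2(3μF, Q=1μC, V=0.33V), C3(5μF, Q=7μC, V=1.40V), C4(1μF, Q=6μC, V=6.00V)
Op 1: CLOSE 2-1: Q_total=8.00, C_total=4.00, V=2.00; Q2=6.00, Q1=2.00; dissipated=16.667
Op 2: CLOSE 1-4: Q_total=8.00, C_total=2.00, V=4.00; Q1=4.00, Q4=4.00; dissipated=4.000
Op 3: CLOSE 1-3: Q_total=11.00, C_total=6.00, V=1.83; Q1=1.83, Q3=9.17; dissipated=2.817
Op 4: CLOSE 1-3: Q_total=11.00, C_total=6.00, V=1.83; Q1=1.83, Q3=9.17; dissipated=0.000
Op 5: CLOSE 4-1: Q_total=5.83, C_total=2.00, V=2.92; Q4=2.92, Q1=2.92; dissipated=1.174
Final charges: Q1=2.92, Q2=6.00, Q3=9.17, Q4=2.92

Answer: 2.92 μC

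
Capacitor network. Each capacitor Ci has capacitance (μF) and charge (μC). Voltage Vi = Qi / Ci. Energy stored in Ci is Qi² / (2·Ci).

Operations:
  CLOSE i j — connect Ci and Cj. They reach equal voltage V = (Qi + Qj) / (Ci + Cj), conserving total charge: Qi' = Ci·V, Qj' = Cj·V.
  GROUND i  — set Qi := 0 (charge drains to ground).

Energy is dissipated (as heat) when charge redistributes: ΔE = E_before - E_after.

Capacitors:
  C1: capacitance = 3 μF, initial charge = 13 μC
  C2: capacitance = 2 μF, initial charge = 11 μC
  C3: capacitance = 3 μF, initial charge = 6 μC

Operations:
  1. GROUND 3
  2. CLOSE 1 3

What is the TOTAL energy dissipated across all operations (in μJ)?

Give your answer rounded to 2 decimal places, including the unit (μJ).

Initial: C1(3μF, Q=13μC, V=4.33V), C2(2μF, Q=11μC, V=5.50V), C3(3μF, Q=6μC, V=2.00V)
Op 1: GROUND 3: Q3=0; energy lost=6.000
Op 2: CLOSE 1-3: Q_total=13.00, C_total=6.00, V=2.17; Q1=6.50, Q3=6.50; dissipated=14.083
Total dissipated: 20.083 μJ

Answer: 20.08 μJ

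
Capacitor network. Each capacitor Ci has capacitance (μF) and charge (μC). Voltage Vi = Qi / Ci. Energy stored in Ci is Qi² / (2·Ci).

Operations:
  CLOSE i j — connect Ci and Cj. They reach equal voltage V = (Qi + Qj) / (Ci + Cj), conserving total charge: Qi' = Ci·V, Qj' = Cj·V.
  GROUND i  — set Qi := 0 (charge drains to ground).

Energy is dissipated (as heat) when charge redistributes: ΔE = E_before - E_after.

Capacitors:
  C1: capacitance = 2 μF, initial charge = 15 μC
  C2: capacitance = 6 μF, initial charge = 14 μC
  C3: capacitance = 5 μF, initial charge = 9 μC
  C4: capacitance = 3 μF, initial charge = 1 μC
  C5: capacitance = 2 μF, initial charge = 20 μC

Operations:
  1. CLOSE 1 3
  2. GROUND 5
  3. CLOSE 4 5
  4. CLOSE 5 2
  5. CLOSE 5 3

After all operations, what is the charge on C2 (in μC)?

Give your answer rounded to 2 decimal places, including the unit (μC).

Answer: 10.80 μC

Derivation:
Initial: C1(2μF, Q=15μC, V=7.50V), C2(6μF, Q=14μC, V=2.33V), C3(5μF, Q=9μC, V=1.80V), C4(3μF, Q=1μC, V=0.33V), C5(2μF, Q=20μC, V=10.00V)
Op 1: CLOSE 1-3: Q_total=24.00, C_total=7.00, V=3.43; Q1=6.86, Q3=17.14; dissipated=23.207
Op 2: GROUND 5: Q5=0; energy lost=100.000
Op 3: CLOSE 4-5: Q_total=1.00, C_total=5.00, V=0.20; Q4=0.60, Q5=0.40; dissipated=0.067
Op 4: CLOSE 5-2: Q_total=14.40, C_total=8.00, V=1.80; Q5=3.60, Q2=10.80; dissipated=3.413
Op 5: CLOSE 5-3: Q_total=20.74, C_total=7.00, V=2.96; Q5=5.93, Q3=14.82; dissipated=1.894
Final charges: Q1=6.86, Q2=10.80, Q3=14.82, Q4=0.60, Q5=5.93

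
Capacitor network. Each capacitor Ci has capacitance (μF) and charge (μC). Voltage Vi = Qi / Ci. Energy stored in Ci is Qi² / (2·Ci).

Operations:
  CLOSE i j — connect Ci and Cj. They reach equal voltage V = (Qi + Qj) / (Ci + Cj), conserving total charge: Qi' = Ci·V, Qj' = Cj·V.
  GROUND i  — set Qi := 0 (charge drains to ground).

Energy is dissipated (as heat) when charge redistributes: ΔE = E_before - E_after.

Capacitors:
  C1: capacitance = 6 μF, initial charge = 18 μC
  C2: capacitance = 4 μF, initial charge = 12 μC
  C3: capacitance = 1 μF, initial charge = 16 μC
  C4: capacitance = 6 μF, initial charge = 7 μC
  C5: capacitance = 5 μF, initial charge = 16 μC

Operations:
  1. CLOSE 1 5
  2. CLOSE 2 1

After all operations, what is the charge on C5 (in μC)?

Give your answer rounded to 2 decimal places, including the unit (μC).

Initial: C1(6μF, Q=18μC, V=3.00V), C2(4μF, Q=12μC, V=3.00V), C3(1μF, Q=16μC, V=16.00V), C4(6μF, Q=7μC, V=1.17V), C5(5μF, Q=16μC, V=3.20V)
Op 1: CLOSE 1-5: Q_total=34.00, C_total=11.00, V=3.09; Q1=18.55, Q5=15.45; dissipated=0.055
Op 2: CLOSE 2-1: Q_total=30.55, C_total=10.00, V=3.05; Q2=12.22, Q1=18.33; dissipated=0.010
Final charges: Q1=18.33, Q2=12.22, Q3=16.00, Q4=7.00, Q5=15.45

Answer: 15.45 μC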